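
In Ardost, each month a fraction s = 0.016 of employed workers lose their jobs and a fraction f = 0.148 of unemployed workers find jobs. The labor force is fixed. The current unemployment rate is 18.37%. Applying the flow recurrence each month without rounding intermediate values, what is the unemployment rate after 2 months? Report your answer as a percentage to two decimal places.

Unemployment rate after two months ≈ 15.78%.

With a fixed labor force, u_{t+1} = u_t + s·(1−u_t) − f·u_t = u_t·(1−s−f) + s.
Here 1−s−f = 0.836 and s = 0.016.
u_1 = 0.183700 × 0.836 + 0.016 = 0.169573.
u_2 = 0.169573 × 0.836 + 0.016 = 0.157763.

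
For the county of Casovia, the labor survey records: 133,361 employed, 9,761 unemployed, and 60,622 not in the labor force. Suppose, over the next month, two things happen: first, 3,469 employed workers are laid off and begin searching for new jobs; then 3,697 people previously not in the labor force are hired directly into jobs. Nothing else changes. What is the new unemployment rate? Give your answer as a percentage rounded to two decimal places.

Initially, labor force = 133,361 + 9,761 = 143,122, so u = 9,761/143,122 = 6.82%.
After the first change, employed falls and unemployed rises by 3,469; labor force unchanged → E = 129,892, U = 13,230, labor force = 143,122.
After the second change, employed and labor force both rise by 3,697; unemployed unchanged → E = 133,589, U = 13,230, labor force = 146,819.
New unemployment rate = 13,230 / 146,819 = 9.01%.

New unemployment rate ≈ 9.01%.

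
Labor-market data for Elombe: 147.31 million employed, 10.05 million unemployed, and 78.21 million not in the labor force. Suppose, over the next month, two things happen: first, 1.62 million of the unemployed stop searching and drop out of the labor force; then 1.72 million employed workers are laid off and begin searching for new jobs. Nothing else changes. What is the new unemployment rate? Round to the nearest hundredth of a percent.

New unemployment rate ≈ 6.52%.

Initially, labor force = 147.31 + 10.05 = 157.36 million, so u = 10.05/157.36 = 6.39%.
After the first change, unemployed and labor force both fall by 1.62 → E = 147.31, U = 8.43, labor force = 155.74 million.
After the second change, employed falls and unemployed rises by 1.72; labor force unchanged → E = 145.59, U = 10.15, labor force = 155.74 million.
New unemployment rate = 10.15 / 155.74 = 6.52%.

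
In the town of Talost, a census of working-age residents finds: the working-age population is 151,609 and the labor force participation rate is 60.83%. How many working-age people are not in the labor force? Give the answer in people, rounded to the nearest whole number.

Share not in the labor force = 1 − 0.6083 = 0.3917.
Not in labor force = 0.3917 × 151,609 ≈ 59,385.

About 59,385 are not in the labor force.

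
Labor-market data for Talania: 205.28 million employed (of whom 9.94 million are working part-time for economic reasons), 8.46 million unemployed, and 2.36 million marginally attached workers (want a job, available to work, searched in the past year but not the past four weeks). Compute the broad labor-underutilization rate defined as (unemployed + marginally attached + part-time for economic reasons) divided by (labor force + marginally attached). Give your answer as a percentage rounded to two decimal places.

Labor force = 205.28 + 8.46 = 213.74 million.
Numerator = 8.46 + 2.36 + 9.94 = 20.76 million.
Denominator = 213.74 + 2.36 = 216.10 million.
Broad rate = 20.76 / 216.10 = 9.61%.

Broad underutilization rate ≈ 9.61%.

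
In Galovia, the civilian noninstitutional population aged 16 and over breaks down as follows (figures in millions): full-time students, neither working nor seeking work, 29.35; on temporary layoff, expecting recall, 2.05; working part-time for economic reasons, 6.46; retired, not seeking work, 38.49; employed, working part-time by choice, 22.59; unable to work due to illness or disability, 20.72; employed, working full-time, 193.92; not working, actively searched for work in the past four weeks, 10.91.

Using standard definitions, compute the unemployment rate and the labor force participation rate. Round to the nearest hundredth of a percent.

Unemployment rate ≈ 5.49%; labor force participation rate ≈ 72.71%.

Employed = 6.46 + 22.59 + 193.92 = 222.97 million (anyone who worked, including part-time for economic reasons, counts as employed).
Unemployed = 2.05 + 10.91 = 12.96 million (jobless and actively searching, or on temporary layoff).
Labor force = 222.97 + 12.96 = 235.93 million.
Not in labor force = 29.35 + 38.49 + 20.72 = 88.56 million (those not working and not actively searching are outside the labor force).
Civilian working-age population = 235.93 + 88.56 = 324.49 million.
Unemployment rate = 12.96 / 235.93 = 5.49%.
Labor force participation rate = 235.93 / 324.49 = 72.71%.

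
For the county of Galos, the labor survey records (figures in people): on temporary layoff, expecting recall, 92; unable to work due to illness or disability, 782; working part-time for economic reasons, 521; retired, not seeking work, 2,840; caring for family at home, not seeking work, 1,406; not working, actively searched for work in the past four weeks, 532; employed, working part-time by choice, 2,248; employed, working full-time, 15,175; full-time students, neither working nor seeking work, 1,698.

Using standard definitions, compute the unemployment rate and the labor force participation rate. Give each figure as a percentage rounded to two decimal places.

Employed = 521 + 2,248 + 15,175 = 17,944 (anyone who worked, including part-time for economic reasons, counts as employed).
Unemployed = 92 + 532 = 624 (jobless and actively searching, or on temporary layoff).
Labor force = 17,944 + 624 = 18,568.
Not in labor force = 782 + 2,840 + 1,406 + 1,698 = 6,726 (those not working and not actively searching are outside the labor force).
Civilian working-age population = 18,568 + 6,726 = 25,294.
Unemployment rate = 624 / 18,568 = 3.36%.
Labor force participation rate = 18,568 / 25,294 = 73.41%.

Unemployment rate ≈ 3.36%; labor force participation rate ≈ 73.41%.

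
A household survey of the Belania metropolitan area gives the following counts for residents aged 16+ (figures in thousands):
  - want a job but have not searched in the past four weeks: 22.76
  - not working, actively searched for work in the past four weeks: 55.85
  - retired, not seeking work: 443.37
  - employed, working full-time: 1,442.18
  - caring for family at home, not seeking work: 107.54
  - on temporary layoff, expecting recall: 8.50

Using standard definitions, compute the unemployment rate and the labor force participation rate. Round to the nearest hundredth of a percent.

Employed = 1,442.18 thousand.
Unemployed = 55.85 + 8.50 = 64.35 thousand (jobless and actively searching, or on temporary layoff).
Labor force = 1,442.18 + 64.35 = 1,506.53 thousand.
Not in labor force = 22.76 + 443.37 + 107.54 = 573.67 thousand (those not working and not actively searching are outside the labor force — including those who want a job but have given up searching).
Civilian working-age population = 1,506.53 + 573.67 = 2,080.20 thousand.
Unemployment rate = 64.35 / 1,506.53 = 4.27%.
Labor force participation rate = 1,506.53 / 2,080.20 = 72.42%.

Unemployment rate ≈ 4.27%; labor force participation rate ≈ 72.42%.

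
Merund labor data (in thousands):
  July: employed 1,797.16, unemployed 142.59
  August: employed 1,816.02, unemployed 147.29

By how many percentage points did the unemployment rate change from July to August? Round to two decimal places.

The unemployment rate changed by +0.15 percentage points.

July: labor force = 1,797.16 + 142.59 = 1,939.75; u = 142.59/1,939.75 = 7.35%.
August: labor force = 1,816.02 + 147.29 = 1,963.31; u = 147.29/1,963.31 = 7.50%.
Change = 7.50% − 7.35% = +0.15 pp.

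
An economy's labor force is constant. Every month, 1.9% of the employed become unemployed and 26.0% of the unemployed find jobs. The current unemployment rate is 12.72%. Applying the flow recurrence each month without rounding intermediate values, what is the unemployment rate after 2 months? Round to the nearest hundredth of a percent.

Unemployment rate after two months ≈ 9.88%.

With a fixed labor force, u_{t+1} = u_t + s·(1−u_t) − f·u_t = u_t·(1−s−f) + s.
Here 1−s−f = 0.721 and s = 0.019.
u_1 = 0.127200 × 0.721 + 0.019 = 0.110711.
u_2 = 0.110711 × 0.721 + 0.019 = 0.098823.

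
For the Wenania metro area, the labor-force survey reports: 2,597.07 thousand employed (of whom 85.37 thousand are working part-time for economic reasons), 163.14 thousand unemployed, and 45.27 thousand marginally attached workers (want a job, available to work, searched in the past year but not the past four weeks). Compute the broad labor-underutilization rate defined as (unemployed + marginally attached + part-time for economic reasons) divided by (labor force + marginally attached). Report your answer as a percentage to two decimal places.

Labor force = 2,597.07 + 163.14 = 2,760.21 thousand.
Numerator = 163.14 + 45.27 + 85.37 = 293.78 thousand.
Denominator = 2,760.21 + 45.27 = 2,805.48 thousand.
Broad rate = 293.78 / 2,805.48 = 10.47%.

Broad underutilization rate ≈ 10.47%.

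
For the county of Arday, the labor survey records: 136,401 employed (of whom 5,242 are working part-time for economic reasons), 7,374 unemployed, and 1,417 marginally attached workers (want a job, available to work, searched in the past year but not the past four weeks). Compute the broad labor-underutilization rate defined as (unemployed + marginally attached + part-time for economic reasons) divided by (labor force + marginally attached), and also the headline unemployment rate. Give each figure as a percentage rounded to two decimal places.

Labor force = 136,401 + 7,374 = 143,775.
Numerator = 7,374 + 1,417 + 5,242 = 14,033.
Denominator = 143,775 + 1,417 = 145,192.
Broad rate = 14,033 / 145,192 = 9.67%.
Headline unemployment rate = 7,374 / 143,775 = 5.13%.

Broad underutilization rate ≈ 9.67%; headline unemployment rate ≈ 5.13%.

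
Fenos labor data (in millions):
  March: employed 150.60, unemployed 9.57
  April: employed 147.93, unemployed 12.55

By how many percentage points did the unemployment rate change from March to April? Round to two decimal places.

The unemployment rate changed by +1.85 percentage points.

March: labor force = 150.60 + 9.57 = 160.17; u = 9.57/160.17 = 5.97%.
April: labor force = 147.93 + 12.55 = 160.48; u = 12.55/160.48 = 7.82%.
Change = 7.82% − 5.97% = +1.85 pp.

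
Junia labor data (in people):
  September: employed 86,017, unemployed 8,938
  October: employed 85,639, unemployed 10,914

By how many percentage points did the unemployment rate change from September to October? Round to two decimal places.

The unemployment rate changed by +1.89 percentage points.

September: labor force = 86,017 + 8,938 = 94,955; u = 8,938/94,955 = 9.41%.
October: labor force = 85,639 + 10,914 = 96,553; u = 10,914/96,553 = 11.30%.
Change = 11.30% − 9.41% = +1.89 pp.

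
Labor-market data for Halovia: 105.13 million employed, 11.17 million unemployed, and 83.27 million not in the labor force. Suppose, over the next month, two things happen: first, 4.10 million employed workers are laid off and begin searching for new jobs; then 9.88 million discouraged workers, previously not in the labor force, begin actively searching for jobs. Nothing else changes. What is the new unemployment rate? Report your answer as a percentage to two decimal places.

Initially, labor force = 105.13 + 11.17 = 116.30 million, so u = 11.17/116.30 = 9.60%.
After the first change, employed falls and unemployed rises by 4.10; labor force unchanged → E = 101.03, U = 15.27, labor force = 116.30 million.
After the second change, unemployed and labor force both rise by 9.88 → E = 101.03, U = 25.15, labor force = 126.18 million.
New unemployment rate = 25.15 / 126.18 = 19.93%.

New unemployment rate ≈ 19.93%.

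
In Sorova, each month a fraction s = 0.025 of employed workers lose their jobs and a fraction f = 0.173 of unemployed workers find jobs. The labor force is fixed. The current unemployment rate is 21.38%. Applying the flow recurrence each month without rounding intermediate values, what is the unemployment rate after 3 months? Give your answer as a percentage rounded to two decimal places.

With a fixed labor force, u_{t+1} = u_t + s·(1−u_t) − f·u_t = u_t·(1−s−f) + s.
Here 1−s−f = 0.802 and s = 0.025.
u_1 = 0.213800 × 0.802 + 0.025 = 0.196468.
u_2 = 0.196468 × 0.802 + 0.025 = 0.182567.
u_3 = 0.182567 × 0.802 + 0.025 = 0.171419.

Unemployment rate after three months ≈ 17.14%.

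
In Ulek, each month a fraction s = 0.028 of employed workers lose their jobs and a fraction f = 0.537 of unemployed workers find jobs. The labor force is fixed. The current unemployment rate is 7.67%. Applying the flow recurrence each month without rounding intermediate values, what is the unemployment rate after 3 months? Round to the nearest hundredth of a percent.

Unemployment rate after three months ≈ 5.18%.

With a fixed labor force, u_{t+1} = u_t + s·(1−u_t) − f·u_t = u_t·(1−s−f) + s.
Here 1−s−f = 0.435 and s = 0.028.
u_1 = 0.076700 × 0.435 + 0.028 = 0.061365.
u_2 = 0.061365 × 0.435 + 0.028 = 0.054694.
u_3 = 0.054694 × 0.435 + 0.028 = 0.051792.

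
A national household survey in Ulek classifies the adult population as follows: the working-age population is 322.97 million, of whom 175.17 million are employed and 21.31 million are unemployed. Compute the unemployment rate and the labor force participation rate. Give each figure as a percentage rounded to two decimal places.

Labor force = employed + unemployed = 175.17 + 21.31 = 196.48 million.
Unemployment rate = 21.31 / 196.48 = 10.85%.
Labor force participation rate = 196.48 / 322.97 = 60.84%.

Unemployment rate ≈ 10.85%; labor force participation rate ≈ 60.84%.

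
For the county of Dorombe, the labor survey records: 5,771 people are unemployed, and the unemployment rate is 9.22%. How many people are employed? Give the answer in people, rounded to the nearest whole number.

Labor force = U / u = 5,771 / 0.0922 ≈ 62,592.
Employed = labor force − unemployed = 62,592 − 5,771 = 56,821.

About 56,821 are employed.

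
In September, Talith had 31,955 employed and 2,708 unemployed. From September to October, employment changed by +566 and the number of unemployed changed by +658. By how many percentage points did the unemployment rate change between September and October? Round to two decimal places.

The unemployment rate changed by +1.57 percentage points.

September: labor force = 31,955 + 2,708 = 34,663; u = 2,708/34,663 = 7.81%.
October: labor force = 32,521 + 3,366 = 35,887; u = 3,366/35,887 = 9.38%.
Change = 9.38% − 7.81% = +1.57 pp.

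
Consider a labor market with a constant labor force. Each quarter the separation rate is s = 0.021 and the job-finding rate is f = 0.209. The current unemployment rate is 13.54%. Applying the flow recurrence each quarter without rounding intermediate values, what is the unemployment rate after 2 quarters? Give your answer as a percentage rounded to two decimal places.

Unemployment rate after two quarters ≈ 11.74%.

With a fixed labor force, u_{t+1} = u_t + s·(1−u_t) − f·u_t = u_t·(1−s−f) + s.
Here 1−s−f = 0.770 and s = 0.021.
u_1 = 0.135400 × 0.770 + 0.021 = 0.125258.
u_2 = 0.125258 × 0.770 + 0.021 = 0.117449.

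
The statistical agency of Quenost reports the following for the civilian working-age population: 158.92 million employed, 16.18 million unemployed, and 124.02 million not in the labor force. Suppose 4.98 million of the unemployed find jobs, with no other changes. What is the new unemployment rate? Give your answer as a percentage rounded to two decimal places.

New unemployment rate ≈ 6.40%.

Initially, labor force = 158.92 + 16.18 = 175.10 million, so u = 16.18/175.10 = 9.24%.
After the change, unemployed falls and employed rises by 4.98; labor force unchanged → E = 163.90, U = 11.20, labor force = 175.10 million.
New unemployment rate = 11.20 / 175.10 = 6.40%.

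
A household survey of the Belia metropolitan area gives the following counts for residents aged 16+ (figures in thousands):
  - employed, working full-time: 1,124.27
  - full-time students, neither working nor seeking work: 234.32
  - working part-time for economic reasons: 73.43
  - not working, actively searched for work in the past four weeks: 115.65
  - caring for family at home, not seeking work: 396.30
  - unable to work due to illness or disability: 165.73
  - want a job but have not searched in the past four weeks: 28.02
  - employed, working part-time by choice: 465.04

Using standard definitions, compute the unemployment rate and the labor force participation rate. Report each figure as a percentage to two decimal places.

Unemployment rate ≈ 6.50%; labor force participation rate ≈ 68.33%.

Employed = 1,124.27 + 73.43 + 465.04 = 1,662.74 thousand (anyone who worked, including part-time for economic reasons, counts as employed).
Unemployed = 115.65 thousand.
Labor force = 1,662.74 + 115.65 = 1,778.39 thousand.
Not in labor force = 234.32 + 396.30 + 165.73 + 28.02 = 824.37 thousand (those not working and not actively searching are outside the labor force — including those who want a job but have given up searching).
Civilian working-age population = 1,778.39 + 824.37 = 2,602.76 thousand.
Unemployment rate = 115.65 / 1,778.39 = 6.50%.
Labor force participation rate = 1,778.39 / 2,602.76 = 68.33%.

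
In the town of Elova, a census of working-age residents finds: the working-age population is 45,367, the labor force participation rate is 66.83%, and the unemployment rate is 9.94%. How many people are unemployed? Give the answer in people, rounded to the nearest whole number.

Labor force = 0.6683 × 45,367 = 30,319.
Unemployed = 0.0994 × 30,319 ≈ 3,014.

About 3,014 are unemployed.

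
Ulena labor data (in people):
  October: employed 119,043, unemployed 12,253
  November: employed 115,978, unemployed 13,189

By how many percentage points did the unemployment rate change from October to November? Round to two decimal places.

The unemployment rate changed by +0.88 percentage points.

October: labor force = 119,043 + 12,253 = 131,296; u = 12,253/131,296 = 9.33%.
November: labor force = 115,978 + 13,189 = 129,167; u = 13,189/129,167 = 10.21%.
Change = 10.21% − 9.33% = +0.88 pp.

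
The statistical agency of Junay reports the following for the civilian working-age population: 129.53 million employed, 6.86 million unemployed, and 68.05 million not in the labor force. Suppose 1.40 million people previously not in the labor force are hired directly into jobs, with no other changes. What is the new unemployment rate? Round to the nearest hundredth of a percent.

New unemployment rate ≈ 4.98%.

Initially, labor force = 129.53 + 6.86 = 136.39 million, so u = 6.86/136.39 = 5.03%.
After the change, employed and labor force both rise by 1.40; unemployed unchanged → E = 130.93, U = 6.86, labor force = 137.79 million.
New unemployment rate = 6.86 / 137.79 = 4.98%.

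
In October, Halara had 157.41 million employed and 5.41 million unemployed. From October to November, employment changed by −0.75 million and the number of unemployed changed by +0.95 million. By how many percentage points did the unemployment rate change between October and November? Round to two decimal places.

October: labor force = 157.41 + 5.41 = 162.82; u = 5.41/162.82 = 3.32%.
November: labor force = 156.66 + 6.36 = 163.02; u = 6.36/163.02 = 3.90%.
Change = 3.90% − 3.32% = +0.58 pp.

The unemployment rate changed by +0.58 percentage points.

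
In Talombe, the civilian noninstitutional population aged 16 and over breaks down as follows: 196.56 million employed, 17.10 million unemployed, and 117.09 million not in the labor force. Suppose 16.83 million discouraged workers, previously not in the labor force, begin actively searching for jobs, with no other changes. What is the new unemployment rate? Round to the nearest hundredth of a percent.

Initially, labor force = 196.56 + 17.10 = 213.66 million, so u = 17.10/213.66 = 8.00%.
After the change, unemployed and labor force both rise by 16.83 → E = 196.56, U = 33.93, labor force = 230.49 million.
New unemployment rate = 33.93 / 230.49 = 14.72%.

New unemployment rate ≈ 14.72%.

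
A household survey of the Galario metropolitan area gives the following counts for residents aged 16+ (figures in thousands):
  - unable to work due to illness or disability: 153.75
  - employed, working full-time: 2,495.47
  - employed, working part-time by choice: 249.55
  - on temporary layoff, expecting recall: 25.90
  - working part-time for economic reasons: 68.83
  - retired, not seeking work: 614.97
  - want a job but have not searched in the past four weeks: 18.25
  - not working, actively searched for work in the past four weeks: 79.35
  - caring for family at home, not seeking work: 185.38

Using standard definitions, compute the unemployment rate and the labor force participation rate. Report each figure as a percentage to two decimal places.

Unemployment rate ≈ 3.61%; labor force participation rate ≈ 75.01%.

Employed = 2,495.47 + 249.55 + 68.83 = 2,813.85 thousand (anyone who worked, including part-time for economic reasons, counts as employed).
Unemployed = 25.90 + 79.35 = 105.25 thousand (jobless and actively searching, or on temporary layoff).
Labor force = 2,813.85 + 105.25 = 2,919.10 thousand.
Not in labor force = 153.75 + 614.97 + 18.25 + 185.38 = 972.35 thousand (those not working and not actively searching are outside the labor force — including those who want a job but have given up searching).
Civilian working-age population = 2,919.10 + 972.35 = 3,891.45 thousand.
Unemployment rate = 105.25 / 2,919.10 = 3.61%.
Labor force participation rate = 2,919.10 / 3,891.45 = 75.01%.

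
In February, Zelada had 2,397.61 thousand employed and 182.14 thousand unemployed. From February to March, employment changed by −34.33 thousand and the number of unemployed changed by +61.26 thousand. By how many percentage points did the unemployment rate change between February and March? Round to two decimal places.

February: labor force = 2,397.61 + 182.14 = 2,579.75; u = 182.14/2,579.75 = 7.06%.
March: labor force = 2,363.28 + 243.40 = 2,606.68; u = 243.40/2,606.68 = 9.34%.
Change = 9.34% − 7.06% = +2.28 pp.

The unemployment rate changed by +2.28 percentage points.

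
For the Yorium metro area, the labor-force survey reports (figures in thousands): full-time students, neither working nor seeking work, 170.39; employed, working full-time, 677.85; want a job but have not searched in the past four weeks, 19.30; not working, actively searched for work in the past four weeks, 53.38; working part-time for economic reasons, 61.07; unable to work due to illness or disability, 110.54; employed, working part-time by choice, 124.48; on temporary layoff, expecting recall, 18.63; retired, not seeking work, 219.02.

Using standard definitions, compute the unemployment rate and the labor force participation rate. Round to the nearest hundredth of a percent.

Employed = 677.85 + 61.07 + 124.48 = 863.40 thousand (anyone who worked, including part-time for economic reasons, counts as employed).
Unemployed = 53.38 + 18.63 = 72.01 thousand (jobless and actively searching, or on temporary layoff).
Labor force = 863.40 + 72.01 = 935.41 thousand.
Not in labor force = 170.39 + 19.30 + 110.54 + 219.02 = 519.25 thousand (those not working and not actively searching are outside the labor force — including those who want a job but have given up searching).
Civilian working-age population = 935.41 + 519.25 = 1,454.66 thousand.
Unemployment rate = 72.01 / 935.41 = 7.70%.
Labor force participation rate = 935.41 / 1,454.66 = 64.30%.

Unemployment rate ≈ 7.70%; labor force participation rate ≈ 64.30%.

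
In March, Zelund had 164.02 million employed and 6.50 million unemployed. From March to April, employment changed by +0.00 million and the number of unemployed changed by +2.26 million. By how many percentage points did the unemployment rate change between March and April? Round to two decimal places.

The unemployment rate changed by +1.26 percentage points.

March: labor force = 164.02 + 6.50 = 170.52; u = 6.50/170.52 = 3.81%.
April: labor force = 164.02 + 8.76 = 172.78; u = 8.76/172.78 = 5.07%.
Change = 5.07% − 3.81% = +1.26 pp.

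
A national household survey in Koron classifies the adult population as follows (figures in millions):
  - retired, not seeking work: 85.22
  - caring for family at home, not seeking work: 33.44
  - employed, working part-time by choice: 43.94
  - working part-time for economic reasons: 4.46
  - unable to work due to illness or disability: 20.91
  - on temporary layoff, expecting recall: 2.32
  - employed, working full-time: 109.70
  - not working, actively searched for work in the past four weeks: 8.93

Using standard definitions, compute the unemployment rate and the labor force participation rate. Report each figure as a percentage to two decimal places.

Employed = 43.94 + 4.46 + 109.70 = 158.10 million (anyone who worked, including part-time for economic reasons, counts as employed).
Unemployed = 2.32 + 8.93 = 11.25 million (jobless and actively searching, or on temporary layoff).
Labor force = 158.10 + 11.25 = 169.35 million.
Not in labor force = 85.22 + 33.44 + 20.91 = 139.57 million (those not working and not actively searching are outside the labor force).
Civilian working-age population = 169.35 + 139.57 = 308.92 million.
Unemployment rate = 11.25 / 169.35 = 6.64%.
Labor force participation rate = 169.35 / 308.92 = 54.82%.

Unemployment rate ≈ 6.64%; labor force participation rate ≈ 54.82%.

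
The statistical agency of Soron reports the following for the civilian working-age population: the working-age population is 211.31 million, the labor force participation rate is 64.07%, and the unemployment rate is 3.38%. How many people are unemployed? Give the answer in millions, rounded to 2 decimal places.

Labor force = 0.6407 × 211.31 = 135.39 million.
Unemployed = 0.0338 × 135.39 ≈ 4.58 million.

About 4.58 million are unemployed.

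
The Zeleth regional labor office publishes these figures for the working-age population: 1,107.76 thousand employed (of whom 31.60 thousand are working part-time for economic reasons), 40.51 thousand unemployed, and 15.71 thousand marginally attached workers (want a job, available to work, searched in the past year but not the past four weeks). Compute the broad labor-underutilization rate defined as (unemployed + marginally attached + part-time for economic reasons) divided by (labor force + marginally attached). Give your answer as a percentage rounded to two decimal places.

Labor force = 1,107.76 + 40.51 = 1,148.27 thousand.
Numerator = 40.51 + 15.71 + 31.60 = 87.82 thousand.
Denominator = 1,148.27 + 15.71 = 1,163.98 thousand.
Broad rate = 87.82 / 1,163.98 = 7.54%.

Broad underutilization rate ≈ 7.54%.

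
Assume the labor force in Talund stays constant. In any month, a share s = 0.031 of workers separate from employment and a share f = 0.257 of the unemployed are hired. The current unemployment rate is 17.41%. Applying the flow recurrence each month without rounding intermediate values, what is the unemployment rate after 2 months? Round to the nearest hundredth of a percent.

With a fixed labor force, u_{t+1} = u_t + s·(1−u_t) − f·u_t = u_t·(1−s−f) + s.
Here 1−s−f = 0.712 and s = 0.031.
u_1 = 0.174100 × 0.712 + 0.031 = 0.154959.
u_2 = 0.154959 × 0.712 + 0.031 = 0.141331.

Unemployment rate after two months ≈ 14.13%.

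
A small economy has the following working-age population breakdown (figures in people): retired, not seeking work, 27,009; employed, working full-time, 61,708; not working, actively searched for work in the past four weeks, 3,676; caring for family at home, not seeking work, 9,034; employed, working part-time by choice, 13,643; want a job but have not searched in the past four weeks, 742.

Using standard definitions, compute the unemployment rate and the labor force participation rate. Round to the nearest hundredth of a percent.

Unemployment rate ≈ 4.65%; labor force participation rate ≈ 68.24%.

Employed = 61,708 + 13,643 = 75,351.
Unemployed = 3,676.
Labor force = 75,351 + 3,676 = 79,027.
Not in labor force = 27,009 + 9,034 + 742 = 36,785 (those not working and not actively searching are outside the labor force — including those who want a job but have given up searching).
Civilian working-age population = 79,027 + 36,785 = 115,812.
Unemployment rate = 3,676 / 79,027 = 4.65%.
Labor force participation rate = 79,027 / 115,812 = 68.24%.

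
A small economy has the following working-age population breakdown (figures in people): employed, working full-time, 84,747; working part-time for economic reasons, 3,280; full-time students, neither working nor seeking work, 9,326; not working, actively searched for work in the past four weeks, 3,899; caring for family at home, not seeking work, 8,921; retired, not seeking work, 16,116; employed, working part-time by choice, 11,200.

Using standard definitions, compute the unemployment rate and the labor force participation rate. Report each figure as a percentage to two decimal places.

Employed = 84,747 + 3,280 + 11,200 = 99,227 (anyone who worked, including part-time for economic reasons, counts as employed).
Unemployed = 3,899.
Labor force = 99,227 + 3,899 = 103,126.
Not in labor force = 9,326 + 8,921 + 16,116 = 34,363 (those not working and not actively searching are outside the labor force).
Civilian working-age population = 103,126 + 34,363 = 137,489.
Unemployment rate = 3,899 / 103,126 = 3.78%.
Labor force participation rate = 103,126 / 137,489 = 75.01%.

Unemployment rate ≈ 3.78%; labor force participation rate ≈ 75.01%.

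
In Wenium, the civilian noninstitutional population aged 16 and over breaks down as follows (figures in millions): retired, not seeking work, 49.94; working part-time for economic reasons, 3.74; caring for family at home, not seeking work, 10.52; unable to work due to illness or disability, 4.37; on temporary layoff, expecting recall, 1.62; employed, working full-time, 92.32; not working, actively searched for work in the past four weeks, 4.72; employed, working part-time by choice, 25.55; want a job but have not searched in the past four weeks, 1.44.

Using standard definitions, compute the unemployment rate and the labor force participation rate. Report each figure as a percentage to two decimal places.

Employed = 3.74 + 92.32 + 25.55 = 121.61 million (anyone who worked, including part-time for economic reasons, counts as employed).
Unemployed = 1.62 + 4.72 = 6.34 million (jobless and actively searching, or on temporary layoff).
Labor force = 121.61 + 6.34 = 127.95 million.
Not in labor force = 49.94 + 10.52 + 4.37 + 1.44 = 66.27 million (those not working and not actively searching are outside the labor force — including those who want a job but have given up searching).
Civilian working-age population = 127.95 + 66.27 = 194.22 million.
Unemployment rate = 6.34 / 127.95 = 4.96%.
Labor force participation rate = 127.95 / 194.22 = 65.88%.

Unemployment rate ≈ 4.96%; labor force participation rate ≈ 65.88%.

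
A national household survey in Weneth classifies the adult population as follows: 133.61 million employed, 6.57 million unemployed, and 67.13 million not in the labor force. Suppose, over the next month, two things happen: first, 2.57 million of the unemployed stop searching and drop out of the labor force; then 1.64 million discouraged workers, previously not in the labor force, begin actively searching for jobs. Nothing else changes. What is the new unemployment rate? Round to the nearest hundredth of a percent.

New unemployment rate ≈ 4.05%.

Initially, labor force = 133.61 + 6.57 = 140.18 million, so u = 6.57/140.18 = 4.69%.
After the first change, unemployed and labor force both fall by 2.57 → E = 133.61, U = 4.00, labor force = 137.61 million.
After the second change, unemployed and labor force both rise by 1.64 → E = 133.61, U = 5.64, labor force = 139.25 million.
New unemployment rate = 5.64 / 139.25 = 4.05%.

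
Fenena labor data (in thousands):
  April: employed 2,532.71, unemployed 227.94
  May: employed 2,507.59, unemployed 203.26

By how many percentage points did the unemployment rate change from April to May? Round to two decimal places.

The unemployment rate changed by −0.76 percentage points.

April: labor force = 2,532.71 + 227.94 = 2,760.65; u = 227.94/2,760.65 = 8.26%.
May: labor force = 2,507.59 + 203.26 = 2,710.85; u = 203.26/2,710.85 = 7.50%.
Change = 7.50% − 8.26% = −0.76 pp.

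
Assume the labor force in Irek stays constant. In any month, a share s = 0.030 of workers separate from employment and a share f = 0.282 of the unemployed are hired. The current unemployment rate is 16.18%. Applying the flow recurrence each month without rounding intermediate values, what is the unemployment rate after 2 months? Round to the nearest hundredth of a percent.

Unemployment rate after two months ≈ 12.72%.

With a fixed labor force, u_{t+1} = u_t + s·(1−u_t) − f·u_t = u_t·(1−s−f) + s.
Here 1−s−f = 0.688 and s = 0.030.
u_1 = 0.161800 × 0.688 + 0.030 = 0.141318.
u_2 = 0.141318 × 0.688 + 0.030 = 0.127227.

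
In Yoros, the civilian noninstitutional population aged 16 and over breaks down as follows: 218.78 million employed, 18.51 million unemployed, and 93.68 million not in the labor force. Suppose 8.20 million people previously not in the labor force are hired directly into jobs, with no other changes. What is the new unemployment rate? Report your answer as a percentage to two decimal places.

New unemployment rate ≈ 7.54%.

Initially, labor force = 218.78 + 18.51 = 237.29 million, so u = 18.51/237.29 = 7.80%.
After the change, employed and labor force both rise by 8.20; unemployed unchanged → E = 226.98, U = 18.51, labor force = 245.49 million.
New unemployment rate = 18.51 / 245.49 = 7.54%.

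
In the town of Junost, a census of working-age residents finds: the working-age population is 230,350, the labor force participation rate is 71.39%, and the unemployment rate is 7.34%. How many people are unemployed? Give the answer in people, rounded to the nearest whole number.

Labor force = 0.7139 × 230,350 = 164,447.
Unemployed = 0.0734 × 164,447 ≈ 12,070.

About 12,070 are unemployed.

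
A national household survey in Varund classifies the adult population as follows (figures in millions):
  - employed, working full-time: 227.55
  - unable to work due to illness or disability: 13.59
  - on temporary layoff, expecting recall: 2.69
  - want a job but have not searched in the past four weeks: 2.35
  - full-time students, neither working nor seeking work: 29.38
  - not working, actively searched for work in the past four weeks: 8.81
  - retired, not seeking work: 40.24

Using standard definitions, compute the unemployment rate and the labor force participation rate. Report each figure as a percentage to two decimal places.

Unemployment rate ≈ 4.81%; labor force participation rate ≈ 73.64%.

Employed = 227.55 million.
Unemployed = 2.69 + 8.81 = 11.50 million (jobless and actively searching, or on temporary layoff).
Labor force = 227.55 + 11.50 = 239.05 million.
Not in labor force = 13.59 + 2.35 + 29.38 + 40.24 = 85.56 million (those not working and not actively searching are outside the labor force — including those who want a job but have given up searching).
Civilian working-age population = 239.05 + 85.56 = 324.61 million.
Unemployment rate = 11.50 / 239.05 = 4.81%.
Labor force participation rate = 239.05 / 324.61 = 73.64%.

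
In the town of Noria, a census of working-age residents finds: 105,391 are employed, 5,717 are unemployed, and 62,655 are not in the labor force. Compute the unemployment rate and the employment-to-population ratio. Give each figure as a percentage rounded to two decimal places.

Unemployment rate ≈ 5.15%; employment-population ratio ≈ 60.65%.

Labor force = employed + unemployed = 105,391 + 5,717 = 111,108.
Working-age population = 111,108 + 62,655 = 173,763.
Unemployment rate = 5,717 / 111,108 = 5.15%.
Employment-population ratio = 105,391 / 173,763 = 60.65%.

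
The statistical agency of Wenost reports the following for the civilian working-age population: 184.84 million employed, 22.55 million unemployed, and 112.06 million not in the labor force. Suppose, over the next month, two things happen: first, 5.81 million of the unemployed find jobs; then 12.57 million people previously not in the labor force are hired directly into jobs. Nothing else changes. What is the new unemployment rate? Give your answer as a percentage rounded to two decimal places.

New unemployment rate ≈ 7.61%.

Initially, labor force = 184.84 + 22.55 = 207.39 million, so u = 22.55/207.39 = 10.87%.
After the first change, unemployed falls and employed rises by 5.81; labor force unchanged → E = 190.65, U = 16.74, labor force = 207.39 million.
After the second change, employed and labor force both rise by 12.57; unemployed unchanged → E = 203.22, U = 16.74, labor force = 219.96 million.
New unemployment rate = 16.74 / 219.96 = 7.61%.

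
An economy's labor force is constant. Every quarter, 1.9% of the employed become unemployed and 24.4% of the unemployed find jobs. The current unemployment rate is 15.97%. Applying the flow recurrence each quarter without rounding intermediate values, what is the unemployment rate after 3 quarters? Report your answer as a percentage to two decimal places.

With a fixed labor force, u_{t+1} = u_t + s·(1−u_t) − f·u_t = u_t·(1−s−f) + s.
Here 1−s−f = 0.737 and s = 0.019.
u_1 = 0.159700 × 0.737 + 0.019 = 0.136699.
u_2 = 0.136699 × 0.737 + 0.019 = 0.119747.
u_3 = 0.119747 × 0.737 + 0.019 = 0.107254.

Unemployment rate after three quarters ≈ 10.73%.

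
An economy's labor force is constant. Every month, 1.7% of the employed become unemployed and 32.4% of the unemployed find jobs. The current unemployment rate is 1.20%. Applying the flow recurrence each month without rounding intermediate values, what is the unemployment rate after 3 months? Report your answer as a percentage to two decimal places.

Unemployment rate after three months ≈ 3.90%.

With a fixed labor force, u_{t+1} = u_t + s·(1−u_t) − f·u_t = u_t·(1−s−f) + s.
Here 1−s−f = 0.659 and s = 0.017.
u_1 = 0.012000 × 0.659 + 0.017 = 0.024908.
u_2 = 0.024908 × 0.659 + 0.017 = 0.033414.
u_3 = 0.033414 × 0.659 + 0.017 = 0.039020.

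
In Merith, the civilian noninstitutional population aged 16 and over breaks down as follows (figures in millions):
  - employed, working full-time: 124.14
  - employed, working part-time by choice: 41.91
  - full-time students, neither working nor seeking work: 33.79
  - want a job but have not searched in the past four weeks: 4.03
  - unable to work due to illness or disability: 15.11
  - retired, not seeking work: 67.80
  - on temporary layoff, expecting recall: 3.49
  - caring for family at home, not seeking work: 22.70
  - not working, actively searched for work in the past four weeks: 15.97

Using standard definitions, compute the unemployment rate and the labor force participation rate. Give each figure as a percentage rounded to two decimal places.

Employed = 124.14 + 41.91 = 166.05 million.
Unemployed = 3.49 + 15.97 = 19.46 million (jobless and actively searching, or on temporary layoff).
Labor force = 166.05 + 19.46 = 185.51 million.
Not in labor force = 33.79 + 4.03 + 15.11 + 67.80 + 22.70 = 143.43 million (those not working and not actively searching are outside the labor force — including those who want a job but have given up searching).
Civilian working-age population = 185.51 + 143.43 = 328.94 million.
Unemployment rate = 19.46 / 185.51 = 10.49%.
Labor force participation rate = 185.51 / 328.94 = 56.40%.

Unemployment rate ≈ 10.49%; labor force participation rate ≈ 56.40%.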